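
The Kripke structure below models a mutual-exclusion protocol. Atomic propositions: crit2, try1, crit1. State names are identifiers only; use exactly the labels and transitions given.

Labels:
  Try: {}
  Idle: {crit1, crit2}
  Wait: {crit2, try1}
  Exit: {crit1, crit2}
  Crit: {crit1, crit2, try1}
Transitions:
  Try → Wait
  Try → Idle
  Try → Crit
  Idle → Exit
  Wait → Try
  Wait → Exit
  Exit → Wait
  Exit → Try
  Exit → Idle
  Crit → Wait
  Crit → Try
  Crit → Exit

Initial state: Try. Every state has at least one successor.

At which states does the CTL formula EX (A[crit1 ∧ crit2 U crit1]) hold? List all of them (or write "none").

States satisfying A[crit1 ∧ crit2 U crit1]: {Idle, Exit, Crit}.
States satisfying EX (A[crit1 ∧ crit2 U crit1]): {Try, Idle, Wait, Exit, Crit}.

{Try, Idle, Wait, Exit, Crit}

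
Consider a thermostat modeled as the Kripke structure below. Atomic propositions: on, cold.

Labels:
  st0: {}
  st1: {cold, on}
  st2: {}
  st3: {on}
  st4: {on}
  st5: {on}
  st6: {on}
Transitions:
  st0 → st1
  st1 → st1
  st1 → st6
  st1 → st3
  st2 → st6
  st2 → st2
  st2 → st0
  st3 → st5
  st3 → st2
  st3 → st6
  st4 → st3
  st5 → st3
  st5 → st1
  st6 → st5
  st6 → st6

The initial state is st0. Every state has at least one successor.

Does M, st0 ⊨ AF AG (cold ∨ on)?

Violated

States satisfying AG (cold ∨ on): ∅.
States satisfying AF AG (cold ∨ on): ∅.
There is a path from st0 along which AG (cold ∨ on) never holds.
st0 ∉ Sat(AF AG (cold ∨ on)).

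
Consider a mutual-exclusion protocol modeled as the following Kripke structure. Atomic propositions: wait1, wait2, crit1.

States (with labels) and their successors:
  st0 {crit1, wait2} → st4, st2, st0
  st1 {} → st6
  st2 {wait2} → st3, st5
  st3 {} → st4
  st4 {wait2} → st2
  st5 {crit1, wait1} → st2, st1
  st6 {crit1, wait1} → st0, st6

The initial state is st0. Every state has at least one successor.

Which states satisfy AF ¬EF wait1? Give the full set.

none

States satisfying ¬EF wait1: ∅.
States satisfying AF ¬EF wait1: ∅.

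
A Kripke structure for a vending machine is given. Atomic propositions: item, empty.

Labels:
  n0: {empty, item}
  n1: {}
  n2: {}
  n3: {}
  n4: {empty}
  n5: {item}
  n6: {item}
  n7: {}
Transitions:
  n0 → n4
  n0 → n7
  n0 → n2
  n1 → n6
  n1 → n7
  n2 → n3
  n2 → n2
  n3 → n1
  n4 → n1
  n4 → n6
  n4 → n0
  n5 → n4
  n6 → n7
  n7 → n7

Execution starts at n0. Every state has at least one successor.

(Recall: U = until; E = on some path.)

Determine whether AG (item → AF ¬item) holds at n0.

States satisfying item → AF ¬item: {n0, n1, n2, n3, n4, n5, n6, n7}.
States satisfying AG (item → AF ¬item): {n0, n1, n2, n3, n4, n5, n6, n7}.
Every state reachable from n0 satisfies item → AF ¬item.
n0 ∈ Sat(AG (item → AF ¬item)).

Holds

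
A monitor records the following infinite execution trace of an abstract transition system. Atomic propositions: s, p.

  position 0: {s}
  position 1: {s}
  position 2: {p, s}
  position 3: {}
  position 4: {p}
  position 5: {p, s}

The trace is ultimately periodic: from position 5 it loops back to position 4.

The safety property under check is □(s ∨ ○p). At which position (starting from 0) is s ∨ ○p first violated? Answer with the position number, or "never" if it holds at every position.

s ∨ ○p holds at every position 0..5, and those are all the positions the trace ever visits, so the invariant □(s ∨ ○p) is never violated.

never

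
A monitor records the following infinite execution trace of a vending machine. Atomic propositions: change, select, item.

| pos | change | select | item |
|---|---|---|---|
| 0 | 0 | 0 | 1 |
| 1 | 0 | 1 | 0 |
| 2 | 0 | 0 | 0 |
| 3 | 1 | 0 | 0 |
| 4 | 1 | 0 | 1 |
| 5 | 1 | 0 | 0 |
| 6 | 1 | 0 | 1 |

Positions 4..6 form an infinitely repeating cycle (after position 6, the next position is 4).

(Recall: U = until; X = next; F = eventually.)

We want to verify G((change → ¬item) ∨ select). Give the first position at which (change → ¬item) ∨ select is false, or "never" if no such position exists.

Check (change → ¬item) ∨ select at each position in order: 0 ✓, 1 ✓, 2 ✓, 3 ✓.
At position 4 the labels are {change, item}, so (change → ¬item) ∨ select is false there. This is the first violation.

4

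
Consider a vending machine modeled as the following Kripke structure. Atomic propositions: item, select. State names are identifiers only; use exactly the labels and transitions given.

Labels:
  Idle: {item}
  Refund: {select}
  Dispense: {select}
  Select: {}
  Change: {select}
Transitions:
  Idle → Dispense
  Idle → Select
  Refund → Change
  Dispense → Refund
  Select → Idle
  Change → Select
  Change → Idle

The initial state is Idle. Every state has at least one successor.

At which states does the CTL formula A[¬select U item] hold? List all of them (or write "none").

States satisfying ¬select: {Idle, Select}.
States satisfying item: {Idle}.
States satisfying A[¬select U item]: {Idle, Select}.

{Idle, Select}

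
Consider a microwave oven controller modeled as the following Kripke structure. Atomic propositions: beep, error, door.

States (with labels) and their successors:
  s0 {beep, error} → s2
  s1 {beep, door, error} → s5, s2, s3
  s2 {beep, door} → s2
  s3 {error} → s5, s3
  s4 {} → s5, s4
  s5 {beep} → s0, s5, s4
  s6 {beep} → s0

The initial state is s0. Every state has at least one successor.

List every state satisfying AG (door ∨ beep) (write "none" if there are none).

{s0, s2, s6}

States satisfying door ∨ beep: {s0, s1, s2, s5, s6}.
States satisfying AG (door ∨ beep): {s0, s2, s6}.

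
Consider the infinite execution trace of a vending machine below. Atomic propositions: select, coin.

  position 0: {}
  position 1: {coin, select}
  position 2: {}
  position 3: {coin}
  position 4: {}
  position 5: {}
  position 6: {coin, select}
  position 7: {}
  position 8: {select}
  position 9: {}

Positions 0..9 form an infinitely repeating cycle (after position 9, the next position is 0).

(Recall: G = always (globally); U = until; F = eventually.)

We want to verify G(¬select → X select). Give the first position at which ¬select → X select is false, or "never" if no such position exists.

Check ¬select → X select at each position in order: 0 ✓, 1 ✓.
At position 2 the labels are {} and the next position 3 has {coin}, so ¬select → X select is false there. This is the first violation.

2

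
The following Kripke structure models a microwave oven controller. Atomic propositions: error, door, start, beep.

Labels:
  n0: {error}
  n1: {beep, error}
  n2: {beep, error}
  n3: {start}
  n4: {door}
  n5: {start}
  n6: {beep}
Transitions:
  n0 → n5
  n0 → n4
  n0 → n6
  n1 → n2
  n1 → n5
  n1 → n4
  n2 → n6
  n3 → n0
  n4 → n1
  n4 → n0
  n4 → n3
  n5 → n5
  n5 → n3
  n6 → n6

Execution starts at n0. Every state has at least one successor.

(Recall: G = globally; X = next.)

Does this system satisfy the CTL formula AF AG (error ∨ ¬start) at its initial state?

No

States satisfying AG (error ∨ ¬start): {n2, n6}.
States satisfying AF AG (error ∨ ¬start): {n2, n6}.
There is a path from n0 along which AG (error ∨ ¬start) never holds.
n0 ∉ Sat(AF AG (error ∨ ¬start)).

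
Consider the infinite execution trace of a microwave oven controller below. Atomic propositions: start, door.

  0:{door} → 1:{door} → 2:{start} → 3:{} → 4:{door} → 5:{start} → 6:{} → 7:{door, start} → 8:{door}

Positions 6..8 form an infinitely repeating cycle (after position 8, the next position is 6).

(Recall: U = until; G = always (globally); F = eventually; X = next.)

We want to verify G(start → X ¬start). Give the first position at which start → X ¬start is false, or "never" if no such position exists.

never

start → X ¬start holds at every position 0..8, and those are all the positions the trace ever visits, so the invariant G(start → X ¬start) is never violated.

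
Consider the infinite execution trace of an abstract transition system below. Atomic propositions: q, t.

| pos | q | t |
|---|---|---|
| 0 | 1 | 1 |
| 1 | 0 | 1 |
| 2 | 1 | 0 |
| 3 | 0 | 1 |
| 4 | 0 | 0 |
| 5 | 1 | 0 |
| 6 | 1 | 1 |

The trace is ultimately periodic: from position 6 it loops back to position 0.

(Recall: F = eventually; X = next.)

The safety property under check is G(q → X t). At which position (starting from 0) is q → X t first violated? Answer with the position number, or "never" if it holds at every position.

never

q → X t holds at every position 0..6, and those are all the positions the trace ever visits, so the invariant G(q → X t) is never violated.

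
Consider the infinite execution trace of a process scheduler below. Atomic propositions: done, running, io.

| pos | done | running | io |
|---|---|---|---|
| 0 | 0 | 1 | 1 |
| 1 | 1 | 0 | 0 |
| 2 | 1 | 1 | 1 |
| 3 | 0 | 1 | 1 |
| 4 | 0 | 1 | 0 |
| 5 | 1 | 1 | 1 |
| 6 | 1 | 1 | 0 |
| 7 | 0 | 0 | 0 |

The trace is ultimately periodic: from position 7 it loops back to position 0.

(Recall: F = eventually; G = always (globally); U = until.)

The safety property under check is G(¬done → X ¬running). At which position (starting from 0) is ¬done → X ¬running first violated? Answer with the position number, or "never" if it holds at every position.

Check ¬done → X ¬running at each position in order: 0 ✓, 1 ✓, 2 ✓.
At position 3 the labels are {io, running} and the next position 4 has {running}, so ¬done → X ¬running is false there. This is the first violation.

3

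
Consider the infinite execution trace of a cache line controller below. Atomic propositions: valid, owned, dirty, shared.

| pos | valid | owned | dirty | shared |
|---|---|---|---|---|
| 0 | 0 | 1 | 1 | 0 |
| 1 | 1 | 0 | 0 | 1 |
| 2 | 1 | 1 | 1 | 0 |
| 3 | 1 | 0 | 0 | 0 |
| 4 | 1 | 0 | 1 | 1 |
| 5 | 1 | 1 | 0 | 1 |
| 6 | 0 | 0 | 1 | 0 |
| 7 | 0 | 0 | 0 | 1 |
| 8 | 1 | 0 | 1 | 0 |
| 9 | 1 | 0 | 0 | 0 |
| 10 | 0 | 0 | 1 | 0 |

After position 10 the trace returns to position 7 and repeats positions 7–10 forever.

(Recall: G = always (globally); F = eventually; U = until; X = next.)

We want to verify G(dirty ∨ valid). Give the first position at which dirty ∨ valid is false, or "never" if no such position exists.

Check dirty ∨ valid at each position in order: 0 ✓, 1 ✓, 2 ✓, 3 ✓, 4 ✓, 5 ✓, 6 ✓.
At position 7 the labels are {shared}, so dirty ∨ valid is false there. This is the first violation.

7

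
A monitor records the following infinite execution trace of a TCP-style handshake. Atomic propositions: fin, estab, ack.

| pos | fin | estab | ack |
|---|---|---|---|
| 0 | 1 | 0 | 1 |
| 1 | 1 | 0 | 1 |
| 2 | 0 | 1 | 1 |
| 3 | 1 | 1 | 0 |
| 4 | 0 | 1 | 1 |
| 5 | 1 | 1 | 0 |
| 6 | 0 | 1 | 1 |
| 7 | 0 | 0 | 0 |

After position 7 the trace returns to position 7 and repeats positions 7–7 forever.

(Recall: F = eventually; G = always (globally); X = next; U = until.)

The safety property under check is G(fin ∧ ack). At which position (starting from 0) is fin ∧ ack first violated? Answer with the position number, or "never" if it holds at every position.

Check fin ∧ ack at each position in order: 0 ✓, 1 ✓.
At position 2 the labels are {ack, estab}, so fin ∧ ack is false there. This is the first violation.

2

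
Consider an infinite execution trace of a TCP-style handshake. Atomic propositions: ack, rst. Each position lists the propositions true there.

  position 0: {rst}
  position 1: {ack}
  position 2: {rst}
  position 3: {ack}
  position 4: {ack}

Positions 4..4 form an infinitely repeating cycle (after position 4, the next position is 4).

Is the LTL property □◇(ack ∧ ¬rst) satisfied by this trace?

Yes

◇(ack ∧ ¬rst) holds at every position 0..4, and those are all positions ever visited, so □◇(ack ∧ ¬rst) holds.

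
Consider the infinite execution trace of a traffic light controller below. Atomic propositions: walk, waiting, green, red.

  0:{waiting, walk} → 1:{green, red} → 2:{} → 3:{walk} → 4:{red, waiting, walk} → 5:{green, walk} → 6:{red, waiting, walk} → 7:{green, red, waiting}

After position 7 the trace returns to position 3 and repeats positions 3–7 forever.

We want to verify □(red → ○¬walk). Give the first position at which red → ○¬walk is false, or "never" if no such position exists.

4

Check red → ○¬walk at each position in order: 0 ✓, 1 ✓, 2 ✓, 3 ✓.
At position 4 the labels are {red, waiting, walk} and the next position 5 has {green, walk}, so red → ○¬walk is false there. This is the first violation.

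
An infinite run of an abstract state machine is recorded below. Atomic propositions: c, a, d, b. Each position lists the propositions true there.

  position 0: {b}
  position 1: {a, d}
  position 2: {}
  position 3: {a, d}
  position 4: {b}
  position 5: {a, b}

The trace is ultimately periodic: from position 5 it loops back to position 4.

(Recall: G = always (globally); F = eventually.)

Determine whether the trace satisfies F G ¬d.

G ¬d holds at position 4, which is reachable from 0, so F G ¬d holds.

Holds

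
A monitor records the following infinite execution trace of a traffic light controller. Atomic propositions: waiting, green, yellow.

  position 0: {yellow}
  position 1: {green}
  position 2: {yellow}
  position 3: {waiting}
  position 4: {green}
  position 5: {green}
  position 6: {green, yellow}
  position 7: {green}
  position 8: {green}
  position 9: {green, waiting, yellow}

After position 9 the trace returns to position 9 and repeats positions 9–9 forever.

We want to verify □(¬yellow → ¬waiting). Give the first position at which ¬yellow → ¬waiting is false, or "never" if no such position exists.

Check ¬yellow → ¬waiting at each position in order: 0 ✓, 1 ✓, 2 ✓.
At position 3 the labels are {waiting}, so ¬yellow → ¬waiting is false there. This is the first violation.

3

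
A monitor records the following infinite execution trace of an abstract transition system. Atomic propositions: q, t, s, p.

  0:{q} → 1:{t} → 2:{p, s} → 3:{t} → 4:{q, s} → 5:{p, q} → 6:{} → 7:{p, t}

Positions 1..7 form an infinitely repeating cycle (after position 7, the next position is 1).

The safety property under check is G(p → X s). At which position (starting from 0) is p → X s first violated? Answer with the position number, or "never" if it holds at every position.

2

Check p → X s at each position in order: 0 ✓, 1 ✓.
At position 2 the labels are {p, s} and the next position 3 has {t}, so p → X s is false there. This is the first violation.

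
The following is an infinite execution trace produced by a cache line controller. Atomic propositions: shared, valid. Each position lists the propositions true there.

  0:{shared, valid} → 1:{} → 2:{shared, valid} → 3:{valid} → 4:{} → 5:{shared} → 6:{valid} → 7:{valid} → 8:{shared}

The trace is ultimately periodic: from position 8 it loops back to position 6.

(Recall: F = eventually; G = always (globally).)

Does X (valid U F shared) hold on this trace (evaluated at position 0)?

Yes

The position after 0 is 1; valid U F shared is true there.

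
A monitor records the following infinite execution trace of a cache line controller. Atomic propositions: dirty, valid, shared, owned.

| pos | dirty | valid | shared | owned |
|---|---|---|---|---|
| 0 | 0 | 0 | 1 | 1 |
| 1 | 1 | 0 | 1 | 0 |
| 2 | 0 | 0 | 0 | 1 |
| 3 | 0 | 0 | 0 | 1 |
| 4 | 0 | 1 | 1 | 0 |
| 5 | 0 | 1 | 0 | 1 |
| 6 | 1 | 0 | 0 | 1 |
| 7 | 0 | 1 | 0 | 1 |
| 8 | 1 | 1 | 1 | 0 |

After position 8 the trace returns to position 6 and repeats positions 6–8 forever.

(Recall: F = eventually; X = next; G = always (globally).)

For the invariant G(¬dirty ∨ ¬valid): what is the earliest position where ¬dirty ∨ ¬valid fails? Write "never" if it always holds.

Check ¬dirty ∨ ¬valid at each position in order: 0 ✓, 1 ✓, 2 ✓, 3 ✓, 4 ✓, 5 ✓, 6 ✓, 7 ✓.
At position 8 the labels are {dirty, shared, valid}, so ¬dirty ∨ ¬valid is false there. This is the first violation.

8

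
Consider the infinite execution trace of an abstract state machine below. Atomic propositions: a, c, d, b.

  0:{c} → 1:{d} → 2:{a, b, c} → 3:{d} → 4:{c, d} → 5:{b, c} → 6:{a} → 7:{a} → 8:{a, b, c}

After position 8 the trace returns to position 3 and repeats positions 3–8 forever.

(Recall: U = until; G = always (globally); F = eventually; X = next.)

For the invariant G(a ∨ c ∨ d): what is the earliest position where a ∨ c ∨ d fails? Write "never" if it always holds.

never

a ∨ c ∨ d holds at every position 0..8, and those are all the positions the trace ever visits, so the invariant G(a ∨ c ∨ d) is never violated.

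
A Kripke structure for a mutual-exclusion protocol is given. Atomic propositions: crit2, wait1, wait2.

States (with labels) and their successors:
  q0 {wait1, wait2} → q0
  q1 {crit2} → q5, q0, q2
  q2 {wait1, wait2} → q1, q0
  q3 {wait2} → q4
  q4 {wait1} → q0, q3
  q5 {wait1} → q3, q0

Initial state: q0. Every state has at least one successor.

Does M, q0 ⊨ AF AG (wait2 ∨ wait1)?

Satisfied

States satisfying AG (wait2 ∨ wait1): {q0, q3, q4, q5}.
States satisfying AF AG (wait2 ∨ wait1): {q0, q3, q4, q5}.
q0 ∈ Sat(AF AG (wait2 ∨ wait1)).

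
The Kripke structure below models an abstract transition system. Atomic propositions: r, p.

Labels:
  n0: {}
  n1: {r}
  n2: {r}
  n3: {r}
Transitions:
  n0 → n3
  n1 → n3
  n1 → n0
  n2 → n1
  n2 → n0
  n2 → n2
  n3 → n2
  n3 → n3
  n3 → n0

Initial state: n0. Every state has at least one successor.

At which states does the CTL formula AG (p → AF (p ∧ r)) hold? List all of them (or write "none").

States satisfying p → AF (p ∧ r): {n0, n1, n2, n3}.
States satisfying AG (p → AF (p ∧ r)): {n0, n1, n2, n3}.

{n0, n1, n2, n3}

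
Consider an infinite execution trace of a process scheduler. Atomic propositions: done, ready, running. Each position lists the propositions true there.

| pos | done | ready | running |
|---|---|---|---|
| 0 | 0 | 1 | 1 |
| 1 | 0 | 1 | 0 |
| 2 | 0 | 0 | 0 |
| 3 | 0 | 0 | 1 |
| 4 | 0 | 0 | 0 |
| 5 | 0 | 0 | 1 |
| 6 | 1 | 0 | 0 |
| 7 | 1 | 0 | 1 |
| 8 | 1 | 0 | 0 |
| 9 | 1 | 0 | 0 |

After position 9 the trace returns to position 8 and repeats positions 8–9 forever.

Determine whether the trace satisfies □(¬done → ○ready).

¬done → ○ready must hold at every position from 0 onward. It fails at position 1, so □(¬done → ○ready) is false.
Positions where ¬done holds: 0, 1, 2, 3, 4, 5.
Check ○ready at each: 0→ok, 1→fails, 2→fails, 3→fails, 4→fails, 5→fails.

Does not hold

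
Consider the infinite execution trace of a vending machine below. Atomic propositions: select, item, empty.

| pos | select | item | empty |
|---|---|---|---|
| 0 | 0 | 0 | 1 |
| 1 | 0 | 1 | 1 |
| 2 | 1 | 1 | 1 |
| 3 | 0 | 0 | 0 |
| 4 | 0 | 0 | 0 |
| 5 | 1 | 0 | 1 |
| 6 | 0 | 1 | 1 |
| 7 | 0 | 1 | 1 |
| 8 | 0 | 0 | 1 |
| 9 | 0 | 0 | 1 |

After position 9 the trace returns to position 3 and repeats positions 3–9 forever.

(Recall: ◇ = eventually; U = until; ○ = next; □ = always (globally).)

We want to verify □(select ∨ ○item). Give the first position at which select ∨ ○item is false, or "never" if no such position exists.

Check select ∨ ○item at each position in order: 0 ✓, 1 ✓, 2 ✓.
At position 3 the labels are {} and the next position 4 has {}, so select ∨ ○item is false there. This is the first violation.

3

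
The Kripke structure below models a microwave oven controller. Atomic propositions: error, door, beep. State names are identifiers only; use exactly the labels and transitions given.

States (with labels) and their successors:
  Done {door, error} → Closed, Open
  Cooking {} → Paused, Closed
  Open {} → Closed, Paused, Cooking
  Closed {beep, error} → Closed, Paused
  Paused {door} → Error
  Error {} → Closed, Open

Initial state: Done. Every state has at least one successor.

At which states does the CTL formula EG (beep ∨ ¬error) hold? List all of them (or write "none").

{Cooking, Open, Closed, Paused, Error}

States satisfying beep ∨ ¬error: {Cooking, Open, Closed, Paused, Error}.
States satisfying EG (beep ∨ ¬error): {Cooking, Open, Closed, Paused, Error}.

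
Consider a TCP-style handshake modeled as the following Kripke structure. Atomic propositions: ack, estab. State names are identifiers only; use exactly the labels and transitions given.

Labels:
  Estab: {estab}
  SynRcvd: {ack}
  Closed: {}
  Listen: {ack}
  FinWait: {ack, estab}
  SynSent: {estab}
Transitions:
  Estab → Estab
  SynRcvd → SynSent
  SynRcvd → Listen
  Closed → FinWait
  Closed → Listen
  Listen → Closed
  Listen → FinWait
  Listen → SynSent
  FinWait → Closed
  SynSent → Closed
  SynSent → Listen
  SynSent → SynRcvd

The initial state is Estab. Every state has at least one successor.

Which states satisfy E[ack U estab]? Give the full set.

{Estab, SynRcvd, Listen, FinWait, SynSent}

States satisfying ack: {SynRcvd, Listen, FinWait}.
States satisfying estab: {Estab, FinWait, SynSent}.
States satisfying E[ack U estab]: {Estab, SynRcvd, Listen, FinWait, SynSent}.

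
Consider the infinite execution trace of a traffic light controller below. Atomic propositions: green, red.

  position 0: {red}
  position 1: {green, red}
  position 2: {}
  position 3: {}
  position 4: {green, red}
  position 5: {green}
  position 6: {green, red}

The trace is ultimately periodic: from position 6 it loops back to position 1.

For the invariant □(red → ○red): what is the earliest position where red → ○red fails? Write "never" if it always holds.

Check red → ○red at each position in order: 0 ✓.
At position 1 the labels are {green, red} and the next position 2 has {}, so red → ○red is false there. This is the first violation.

1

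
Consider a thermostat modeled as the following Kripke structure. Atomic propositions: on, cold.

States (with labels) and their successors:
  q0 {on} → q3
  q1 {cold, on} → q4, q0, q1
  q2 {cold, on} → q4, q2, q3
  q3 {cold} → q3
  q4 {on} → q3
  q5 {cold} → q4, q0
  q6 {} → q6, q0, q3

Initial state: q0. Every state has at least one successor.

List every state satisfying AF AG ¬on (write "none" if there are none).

States satisfying AG ¬on: {q3}.
States satisfying AF AG ¬on: {q0, q3, q4, q5}.

{q0, q3, q4, q5}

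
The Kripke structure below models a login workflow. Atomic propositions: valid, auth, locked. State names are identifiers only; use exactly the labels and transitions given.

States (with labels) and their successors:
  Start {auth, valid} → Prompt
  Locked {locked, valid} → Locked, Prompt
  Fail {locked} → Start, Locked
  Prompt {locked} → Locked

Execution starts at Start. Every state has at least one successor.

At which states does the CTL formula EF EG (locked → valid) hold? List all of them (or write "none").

{Start, Locked, Fail, Prompt}

States satisfying EG (locked → valid): {Locked}.
States satisfying EF EG (locked → valid): {Start, Locked, Fail, Prompt}.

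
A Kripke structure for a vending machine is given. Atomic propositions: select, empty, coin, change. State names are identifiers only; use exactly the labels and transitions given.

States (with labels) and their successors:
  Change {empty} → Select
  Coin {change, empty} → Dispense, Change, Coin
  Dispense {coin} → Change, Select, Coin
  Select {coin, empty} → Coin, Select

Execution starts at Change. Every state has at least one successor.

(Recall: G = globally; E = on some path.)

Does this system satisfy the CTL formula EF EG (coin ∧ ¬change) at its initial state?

States satisfying EG (coin ∧ ¬change): {Dispense, Select}.
States satisfying EF EG (coin ∧ ¬change): {Change, Coin, Dispense, Select}.
Some path from Change reaches a state where EG (coin ∧ ¬change) holds.
Change ∈ Sat(EF EG (coin ∧ ¬change)).

Holds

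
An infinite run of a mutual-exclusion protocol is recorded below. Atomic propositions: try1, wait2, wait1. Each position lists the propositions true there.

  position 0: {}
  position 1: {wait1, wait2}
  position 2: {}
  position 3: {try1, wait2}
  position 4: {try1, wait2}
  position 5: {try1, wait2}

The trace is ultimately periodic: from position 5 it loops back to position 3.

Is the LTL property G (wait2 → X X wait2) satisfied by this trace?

wait2 → X X wait2 holds at every position 0..5, and those are all positions ever visited, so G (wait2 → X X wait2) holds.
Positions where wait2 holds: 1, 3, 4, 5.
Check X X wait2 at each: 1→ok, 3→ok, 4→ok, 5→ok.

Yes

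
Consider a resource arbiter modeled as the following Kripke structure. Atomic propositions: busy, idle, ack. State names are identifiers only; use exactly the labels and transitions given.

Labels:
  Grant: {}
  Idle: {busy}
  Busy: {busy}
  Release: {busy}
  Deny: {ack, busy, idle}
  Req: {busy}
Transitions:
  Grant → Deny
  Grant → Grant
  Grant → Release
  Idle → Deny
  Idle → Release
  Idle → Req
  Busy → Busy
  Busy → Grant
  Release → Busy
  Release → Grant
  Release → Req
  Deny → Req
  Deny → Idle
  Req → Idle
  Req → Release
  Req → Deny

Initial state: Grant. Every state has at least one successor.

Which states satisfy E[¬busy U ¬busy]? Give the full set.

{Grant}

States satisfying ¬busy: {Grant}.
States satisfying E[¬busy U ¬busy]: {Grant}.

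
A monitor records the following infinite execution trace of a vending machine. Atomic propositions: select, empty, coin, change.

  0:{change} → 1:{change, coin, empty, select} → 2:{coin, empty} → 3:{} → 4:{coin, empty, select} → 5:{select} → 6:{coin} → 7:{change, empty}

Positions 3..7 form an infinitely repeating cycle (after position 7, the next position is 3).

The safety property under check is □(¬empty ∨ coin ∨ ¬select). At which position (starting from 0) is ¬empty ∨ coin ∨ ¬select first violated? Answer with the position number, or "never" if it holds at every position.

¬empty ∨ coin ∨ ¬select holds at every position 0..7, and those are all the positions the trace ever visits, so the invariant □(¬empty ∨ coin ∨ ¬select) is never violated.

never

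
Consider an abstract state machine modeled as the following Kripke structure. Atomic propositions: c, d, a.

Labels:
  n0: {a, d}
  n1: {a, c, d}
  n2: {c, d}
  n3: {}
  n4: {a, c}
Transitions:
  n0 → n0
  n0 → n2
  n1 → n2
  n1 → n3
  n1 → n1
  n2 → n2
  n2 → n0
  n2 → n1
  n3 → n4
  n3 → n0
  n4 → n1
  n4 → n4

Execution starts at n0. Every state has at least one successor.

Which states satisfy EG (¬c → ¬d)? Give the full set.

{n1, n2, n3, n4}

States satisfying ¬c → ¬d: {n1, n2, n3, n4}.
States satisfying EG (¬c → ¬d): {n1, n2, n3, n4}.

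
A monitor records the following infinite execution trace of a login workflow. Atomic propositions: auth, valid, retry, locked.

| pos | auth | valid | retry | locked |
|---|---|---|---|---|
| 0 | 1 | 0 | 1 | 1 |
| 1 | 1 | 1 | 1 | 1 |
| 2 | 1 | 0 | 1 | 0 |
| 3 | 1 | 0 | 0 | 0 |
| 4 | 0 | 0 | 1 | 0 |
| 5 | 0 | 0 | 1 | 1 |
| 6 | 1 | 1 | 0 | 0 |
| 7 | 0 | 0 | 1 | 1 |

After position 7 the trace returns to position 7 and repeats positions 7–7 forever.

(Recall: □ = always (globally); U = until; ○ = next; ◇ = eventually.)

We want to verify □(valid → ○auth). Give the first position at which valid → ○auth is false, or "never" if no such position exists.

6

Check valid → ○auth at each position in order: 0 ✓, 1 ✓, 2 ✓, 3 ✓, 4 ✓, 5 ✓.
At position 6 the labels are {auth, valid} and the next position 7 has {locked, retry}, so valid → ○auth is false there. This is the first violation.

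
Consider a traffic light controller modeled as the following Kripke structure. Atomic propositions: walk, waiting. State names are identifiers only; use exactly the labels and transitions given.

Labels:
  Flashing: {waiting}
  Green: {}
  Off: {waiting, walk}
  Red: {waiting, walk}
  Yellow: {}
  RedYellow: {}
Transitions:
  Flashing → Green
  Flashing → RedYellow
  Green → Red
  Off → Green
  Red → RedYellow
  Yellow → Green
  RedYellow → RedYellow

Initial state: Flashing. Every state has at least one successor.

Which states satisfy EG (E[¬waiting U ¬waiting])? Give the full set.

States satisfying E[¬waiting U ¬waiting]: {Green, Yellow, RedYellow}.
States satisfying EG (E[¬waiting U ¬waiting]): {RedYellow}.

{RedYellow}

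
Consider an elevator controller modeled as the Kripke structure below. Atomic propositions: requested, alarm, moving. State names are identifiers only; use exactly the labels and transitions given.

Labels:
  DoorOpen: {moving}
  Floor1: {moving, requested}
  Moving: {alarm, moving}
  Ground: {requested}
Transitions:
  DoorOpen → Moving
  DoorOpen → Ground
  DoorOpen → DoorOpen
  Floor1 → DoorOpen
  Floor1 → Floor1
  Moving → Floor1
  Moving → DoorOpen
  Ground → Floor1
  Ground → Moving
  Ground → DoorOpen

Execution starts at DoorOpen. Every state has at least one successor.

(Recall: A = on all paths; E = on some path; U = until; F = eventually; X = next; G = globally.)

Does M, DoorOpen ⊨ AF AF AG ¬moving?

States satisfying AF AG ¬moving: ∅.
States satisfying AF AF AG ¬moving: ∅.
There is a path from DoorOpen along which AF AG ¬moving never holds.
DoorOpen ∉ Sat(AF AF AG ¬moving).

No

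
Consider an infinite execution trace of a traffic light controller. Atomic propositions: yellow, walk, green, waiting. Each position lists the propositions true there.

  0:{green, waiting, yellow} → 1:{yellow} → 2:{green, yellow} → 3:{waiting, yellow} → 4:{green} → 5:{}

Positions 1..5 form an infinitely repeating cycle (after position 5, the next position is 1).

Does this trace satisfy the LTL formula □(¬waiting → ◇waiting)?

¬waiting → ◇waiting holds at every position 0..5, and those are all positions ever visited, so □(¬waiting → ◇waiting) holds.
Positions where ¬waiting holds: 1, 2, 4, 5.
Check ◇waiting at each: 1→ok, 2→ok, 4→ok, 5→ok.

Yes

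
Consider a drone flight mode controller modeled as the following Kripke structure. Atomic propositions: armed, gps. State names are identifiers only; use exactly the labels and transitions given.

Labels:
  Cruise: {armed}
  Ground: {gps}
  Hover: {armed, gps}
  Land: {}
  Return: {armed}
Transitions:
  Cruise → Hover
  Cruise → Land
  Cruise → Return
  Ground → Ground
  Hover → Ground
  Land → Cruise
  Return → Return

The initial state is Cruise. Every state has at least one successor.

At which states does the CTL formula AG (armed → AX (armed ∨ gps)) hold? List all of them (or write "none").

{Ground, Hover, Return}

States satisfying armed → AX (armed ∨ gps): {Ground, Hover, Land, Return}.
States satisfying AG (armed → AX (armed ∨ gps)): {Ground, Hover, Return}.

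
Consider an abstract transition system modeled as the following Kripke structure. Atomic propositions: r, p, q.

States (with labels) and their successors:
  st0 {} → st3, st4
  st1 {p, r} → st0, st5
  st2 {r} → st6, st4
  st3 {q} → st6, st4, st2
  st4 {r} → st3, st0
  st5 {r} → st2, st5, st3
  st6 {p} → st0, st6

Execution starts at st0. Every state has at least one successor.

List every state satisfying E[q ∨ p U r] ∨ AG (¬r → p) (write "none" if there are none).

{st1, st2, st3, st4, st5}

States satisfying q ∨ p: {st1, st3, st6}.
States satisfying r: {st1, st2, st4, st5}.
States satisfying E[q ∨ p U r]: {st1, st2, st3, st4, st5}.
States satisfying ¬r → p: {st1, st2, st4, st5, st6}.
States satisfying AG (¬r → p): ∅.
States satisfying E[q ∨ p U r] ∨ AG (¬r → p): {st1, st2, st3, st4, st5}.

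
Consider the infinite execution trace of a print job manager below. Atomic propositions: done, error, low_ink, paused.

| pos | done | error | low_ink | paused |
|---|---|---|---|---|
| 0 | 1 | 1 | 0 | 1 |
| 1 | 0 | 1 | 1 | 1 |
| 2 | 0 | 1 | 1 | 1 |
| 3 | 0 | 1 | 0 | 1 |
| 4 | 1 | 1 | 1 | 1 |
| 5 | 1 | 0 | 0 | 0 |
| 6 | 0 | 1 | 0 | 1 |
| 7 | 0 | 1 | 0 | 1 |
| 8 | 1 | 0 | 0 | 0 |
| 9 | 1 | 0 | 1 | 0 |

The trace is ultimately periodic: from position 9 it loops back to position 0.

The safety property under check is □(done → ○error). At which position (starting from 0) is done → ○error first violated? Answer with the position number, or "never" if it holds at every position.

Check done → ○error at each position in order: 0 ✓, 1 ✓, 2 ✓, 3 ✓.
At position 4 the labels are {done, error, low_ink, paused} and the next position 5 has {done}, so done → ○error is false there. This is the first violation.

4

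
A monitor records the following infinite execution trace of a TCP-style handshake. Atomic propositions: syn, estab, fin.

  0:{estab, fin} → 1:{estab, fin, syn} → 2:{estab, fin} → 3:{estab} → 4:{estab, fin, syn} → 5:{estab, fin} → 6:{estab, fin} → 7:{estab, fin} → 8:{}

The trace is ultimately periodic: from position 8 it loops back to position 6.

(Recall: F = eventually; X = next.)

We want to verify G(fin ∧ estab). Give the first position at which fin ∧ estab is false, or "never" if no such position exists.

3

Check fin ∧ estab at each position in order: 0 ✓, 1 ✓, 2 ✓.
At position 3 the labels are {estab}, so fin ∧ estab is false there. This is the first violation.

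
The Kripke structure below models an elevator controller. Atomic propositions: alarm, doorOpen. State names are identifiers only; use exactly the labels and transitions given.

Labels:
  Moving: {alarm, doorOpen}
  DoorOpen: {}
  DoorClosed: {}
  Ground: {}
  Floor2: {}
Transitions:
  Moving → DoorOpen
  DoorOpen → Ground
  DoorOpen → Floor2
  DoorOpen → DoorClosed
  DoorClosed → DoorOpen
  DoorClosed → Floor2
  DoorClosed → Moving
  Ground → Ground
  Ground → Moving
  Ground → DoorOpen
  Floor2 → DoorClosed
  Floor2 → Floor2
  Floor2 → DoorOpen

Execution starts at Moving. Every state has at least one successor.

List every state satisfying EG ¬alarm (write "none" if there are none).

{DoorOpen, DoorClosed, Ground, Floor2}

States satisfying ¬alarm: {DoorOpen, DoorClosed, Ground, Floor2}.
States satisfying EG ¬alarm: {DoorOpen, DoorClosed, Ground, Floor2}.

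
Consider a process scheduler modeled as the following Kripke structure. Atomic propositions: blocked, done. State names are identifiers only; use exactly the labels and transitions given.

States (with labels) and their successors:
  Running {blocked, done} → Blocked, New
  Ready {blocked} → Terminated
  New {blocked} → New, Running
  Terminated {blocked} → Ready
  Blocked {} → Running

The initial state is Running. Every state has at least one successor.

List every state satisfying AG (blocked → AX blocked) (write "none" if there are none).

{Ready, Terminated}

States satisfying blocked → AX blocked: {Ready, New, Terminated, Blocked}.
States satisfying AG (blocked → AX blocked): {Ready, Terminated}.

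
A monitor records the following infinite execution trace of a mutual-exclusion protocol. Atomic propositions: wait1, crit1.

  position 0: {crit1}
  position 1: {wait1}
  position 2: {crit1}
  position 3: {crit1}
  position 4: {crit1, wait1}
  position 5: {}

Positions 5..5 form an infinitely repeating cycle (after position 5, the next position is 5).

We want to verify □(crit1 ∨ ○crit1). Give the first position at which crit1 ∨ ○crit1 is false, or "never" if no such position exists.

5

Check crit1 ∨ ○crit1 at each position in order: 0 ✓, 1 ✓, 2 ✓, 3 ✓, 4 ✓.
At position 5 the labels are {} and the next position 5 has {}, so crit1 ∨ ○crit1 is false there. This is the first violation.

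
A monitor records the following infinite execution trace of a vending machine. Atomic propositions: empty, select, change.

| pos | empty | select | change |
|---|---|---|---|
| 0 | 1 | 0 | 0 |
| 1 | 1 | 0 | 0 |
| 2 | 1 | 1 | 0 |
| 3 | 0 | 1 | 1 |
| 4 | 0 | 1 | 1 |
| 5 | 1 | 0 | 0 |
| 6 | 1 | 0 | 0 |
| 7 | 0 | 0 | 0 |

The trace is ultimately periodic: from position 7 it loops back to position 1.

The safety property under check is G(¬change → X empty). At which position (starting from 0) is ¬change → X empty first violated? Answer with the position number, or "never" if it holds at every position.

Check ¬change → X empty at each position in order: 0 ✓, 1 ✓.
At position 2 the labels are {empty, select} and the next position 3 has {change, select}, so ¬change → X empty is false there. This is the first violation.

2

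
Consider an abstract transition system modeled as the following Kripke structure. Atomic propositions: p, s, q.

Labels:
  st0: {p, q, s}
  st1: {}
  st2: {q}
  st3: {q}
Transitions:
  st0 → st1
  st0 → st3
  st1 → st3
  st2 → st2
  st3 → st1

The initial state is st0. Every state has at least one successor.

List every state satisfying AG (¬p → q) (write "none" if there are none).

{st2}

States satisfying ¬p → q: {st0, st2, st3}.
States satisfying AG (¬p → q): {st2}.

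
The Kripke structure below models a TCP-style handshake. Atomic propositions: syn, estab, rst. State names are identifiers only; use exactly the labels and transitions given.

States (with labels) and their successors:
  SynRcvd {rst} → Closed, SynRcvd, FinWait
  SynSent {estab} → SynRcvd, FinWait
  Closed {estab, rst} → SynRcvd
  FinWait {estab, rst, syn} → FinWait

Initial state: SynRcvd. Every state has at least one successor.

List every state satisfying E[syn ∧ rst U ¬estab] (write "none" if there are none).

{SynRcvd}

States satisfying syn ∧ rst: {FinWait}.
States satisfying ¬estab: {SynRcvd}.
States satisfying E[syn ∧ rst U ¬estab]: {SynRcvd}.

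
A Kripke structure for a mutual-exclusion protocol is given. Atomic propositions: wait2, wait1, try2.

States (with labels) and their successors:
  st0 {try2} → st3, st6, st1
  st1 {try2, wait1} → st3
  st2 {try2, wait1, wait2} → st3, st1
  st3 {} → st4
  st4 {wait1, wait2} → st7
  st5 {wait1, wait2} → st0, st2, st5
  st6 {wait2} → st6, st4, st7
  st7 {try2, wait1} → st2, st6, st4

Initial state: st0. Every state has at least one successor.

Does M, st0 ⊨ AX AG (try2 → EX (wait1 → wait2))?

States satisfying AG (try2 → EX (wait1 → wait2)): {st0, st1, st2, st3, st4, st5, st6, st7}.
States satisfying AX AG (try2 → EX (wait1 → wait2)): {st0, st1, st2, st3, st4, st5, st6, st7}.
st0 ∈ Sat(AX AG (try2 → EX (wait1 → wait2))).

Holds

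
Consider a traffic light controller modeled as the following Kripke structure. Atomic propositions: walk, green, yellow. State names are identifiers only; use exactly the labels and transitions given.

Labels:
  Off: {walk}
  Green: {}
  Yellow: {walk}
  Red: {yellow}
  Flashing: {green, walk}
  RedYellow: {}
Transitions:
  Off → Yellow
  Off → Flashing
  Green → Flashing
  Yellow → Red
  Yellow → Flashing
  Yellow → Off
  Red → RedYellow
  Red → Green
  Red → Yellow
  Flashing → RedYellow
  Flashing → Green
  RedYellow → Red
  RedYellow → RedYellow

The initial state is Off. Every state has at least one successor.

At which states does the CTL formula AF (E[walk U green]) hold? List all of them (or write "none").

{Off, Green, Yellow, Flashing}

States satisfying E[walk U green]: {Off, Yellow, Flashing}.
States satisfying AF (E[walk U green]): {Off, Green, Yellow, Flashing}.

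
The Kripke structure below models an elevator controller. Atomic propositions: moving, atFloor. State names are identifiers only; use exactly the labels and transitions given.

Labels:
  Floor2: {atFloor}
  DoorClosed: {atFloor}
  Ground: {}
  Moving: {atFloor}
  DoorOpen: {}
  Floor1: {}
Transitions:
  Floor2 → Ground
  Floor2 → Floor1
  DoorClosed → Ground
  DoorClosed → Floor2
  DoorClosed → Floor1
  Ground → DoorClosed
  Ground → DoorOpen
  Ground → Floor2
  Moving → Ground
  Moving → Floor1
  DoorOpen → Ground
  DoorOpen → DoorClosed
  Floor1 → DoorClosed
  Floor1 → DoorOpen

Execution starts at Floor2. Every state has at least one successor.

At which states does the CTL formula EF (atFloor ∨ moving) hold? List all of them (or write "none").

{Floor2, DoorClosed, Ground, Moving, DoorOpen, Floor1}

States satisfying atFloor ∨ moving: {Floor2, DoorClosed, Moving}.
States satisfying EF (atFloor ∨ moving): {Floor2, DoorClosed, Ground, Moving, DoorOpen, Floor1}.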